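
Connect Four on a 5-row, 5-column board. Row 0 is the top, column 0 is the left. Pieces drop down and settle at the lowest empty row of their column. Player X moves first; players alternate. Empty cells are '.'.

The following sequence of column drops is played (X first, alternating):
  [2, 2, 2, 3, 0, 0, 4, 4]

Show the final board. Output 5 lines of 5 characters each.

Answer: .....
.....
..X..
O.O.O
X.XOX

Derivation:
Move 1: X drops in col 2, lands at row 4
Move 2: O drops in col 2, lands at row 3
Move 3: X drops in col 2, lands at row 2
Move 4: O drops in col 3, lands at row 4
Move 5: X drops in col 0, lands at row 4
Move 6: O drops in col 0, lands at row 3
Move 7: X drops in col 4, lands at row 4
Move 8: O drops in col 4, lands at row 3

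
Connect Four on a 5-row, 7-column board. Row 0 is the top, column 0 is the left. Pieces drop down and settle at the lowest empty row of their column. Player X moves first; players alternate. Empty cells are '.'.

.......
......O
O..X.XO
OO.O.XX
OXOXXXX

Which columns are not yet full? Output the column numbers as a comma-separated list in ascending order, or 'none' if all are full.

Answer: 0,1,2,3,4,5,6

Derivation:
col 0: top cell = '.' → open
col 1: top cell = '.' → open
col 2: top cell = '.' → open
col 3: top cell = '.' → open
col 4: top cell = '.' → open
col 5: top cell = '.' → open
col 6: top cell = '.' → open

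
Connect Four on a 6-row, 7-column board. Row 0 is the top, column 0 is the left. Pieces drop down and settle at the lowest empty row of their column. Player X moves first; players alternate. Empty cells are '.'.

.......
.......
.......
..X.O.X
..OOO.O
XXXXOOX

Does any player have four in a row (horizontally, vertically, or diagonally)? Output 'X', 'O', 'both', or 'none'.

X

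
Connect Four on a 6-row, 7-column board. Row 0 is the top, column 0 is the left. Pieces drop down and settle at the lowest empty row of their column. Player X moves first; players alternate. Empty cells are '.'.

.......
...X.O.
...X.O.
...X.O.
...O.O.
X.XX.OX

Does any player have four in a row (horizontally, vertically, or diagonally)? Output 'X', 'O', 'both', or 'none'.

O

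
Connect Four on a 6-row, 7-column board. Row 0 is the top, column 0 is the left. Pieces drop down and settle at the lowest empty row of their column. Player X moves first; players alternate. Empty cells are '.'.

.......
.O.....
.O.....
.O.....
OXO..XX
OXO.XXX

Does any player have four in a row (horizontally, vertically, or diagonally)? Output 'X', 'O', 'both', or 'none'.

none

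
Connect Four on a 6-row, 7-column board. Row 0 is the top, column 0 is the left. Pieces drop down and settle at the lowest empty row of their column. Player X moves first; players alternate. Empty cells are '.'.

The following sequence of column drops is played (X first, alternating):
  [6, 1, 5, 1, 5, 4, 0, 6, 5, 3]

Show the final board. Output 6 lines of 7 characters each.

Move 1: X drops in col 6, lands at row 5
Move 2: O drops in col 1, lands at row 5
Move 3: X drops in col 5, lands at row 5
Move 4: O drops in col 1, lands at row 4
Move 5: X drops in col 5, lands at row 4
Move 6: O drops in col 4, lands at row 5
Move 7: X drops in col 0, lands at row 5
Move 8: O drops in col 6, lands at row 4
Move 9: X drops in col 5, lands at row 3
Move 10: O drops in col 3, lands at row 5

Answer: .......
.......
.......
.....X.
.O...XO
XO.OOXX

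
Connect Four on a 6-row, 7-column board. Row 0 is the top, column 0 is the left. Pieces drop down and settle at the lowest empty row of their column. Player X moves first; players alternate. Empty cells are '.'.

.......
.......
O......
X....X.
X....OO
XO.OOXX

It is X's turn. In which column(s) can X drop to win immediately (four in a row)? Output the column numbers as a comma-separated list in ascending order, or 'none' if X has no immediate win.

col 0: drop X → no win
col 1: drop X → no win
col 2: drop X → no win
col 3: drop X → no win
col 4: drop X → no win
col 5: drop X → no win
col 6: drop X → no win

Answer: none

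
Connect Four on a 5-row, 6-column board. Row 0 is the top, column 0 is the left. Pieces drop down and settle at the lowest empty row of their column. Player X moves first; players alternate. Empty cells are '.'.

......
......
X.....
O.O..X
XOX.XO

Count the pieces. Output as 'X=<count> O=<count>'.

X=5 O=4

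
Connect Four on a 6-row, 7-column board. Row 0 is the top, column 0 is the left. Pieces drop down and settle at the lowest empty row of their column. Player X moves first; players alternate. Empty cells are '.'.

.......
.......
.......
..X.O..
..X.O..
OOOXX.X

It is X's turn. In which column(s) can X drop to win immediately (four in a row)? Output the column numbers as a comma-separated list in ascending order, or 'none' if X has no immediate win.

col 0: drop X → no win
col 1: drop X → no win
col 2: drop X → no win
col 3: drop X → no win
col 4: drop X → no win
col 5: drop X → WIN!
col 6: drop X → no win

Answer: 5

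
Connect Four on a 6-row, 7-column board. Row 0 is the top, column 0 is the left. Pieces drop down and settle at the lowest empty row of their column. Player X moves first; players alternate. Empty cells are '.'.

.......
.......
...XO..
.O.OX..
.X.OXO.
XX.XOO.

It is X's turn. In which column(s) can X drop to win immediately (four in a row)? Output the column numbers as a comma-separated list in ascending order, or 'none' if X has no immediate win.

col 0: drop X → no win
col 1: drop X → no win
col 2: drop X → WIN!
col 3: drop X → no win
col 4: drop X → no win
col 5: drop X → no win
col 6: drop X → no win

Answer: 2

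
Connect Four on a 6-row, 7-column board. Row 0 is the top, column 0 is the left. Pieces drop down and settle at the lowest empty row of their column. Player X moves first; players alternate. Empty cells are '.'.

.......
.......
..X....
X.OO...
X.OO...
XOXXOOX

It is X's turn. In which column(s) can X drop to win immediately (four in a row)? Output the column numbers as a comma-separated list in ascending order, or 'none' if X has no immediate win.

Answer: 0

Derivation:
col 0: drop X → WIN!
col 1: drop X → no win
col 2: drop X → no win
col 3: drop X → no win
col 4: drop X → no win
col 5: drop X → no win
col 6: drop X → no win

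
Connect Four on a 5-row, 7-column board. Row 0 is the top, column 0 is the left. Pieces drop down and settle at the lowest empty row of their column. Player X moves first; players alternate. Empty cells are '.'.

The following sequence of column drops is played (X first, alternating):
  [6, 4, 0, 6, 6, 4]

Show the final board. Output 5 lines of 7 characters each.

Move 1: X drops in col 6, lands at row 4
Move 2: O drops in col 4, lands at row 4
Move 3: X drops in col 0, lands at row 4
Move 4: O drops in col 6, lands at row 3
Move 5: X drops in col 6, lands at row 2
Move 6: O drops in col 4, lands at row 3

Answer: .......
.......
......X
....O.O
X...O.X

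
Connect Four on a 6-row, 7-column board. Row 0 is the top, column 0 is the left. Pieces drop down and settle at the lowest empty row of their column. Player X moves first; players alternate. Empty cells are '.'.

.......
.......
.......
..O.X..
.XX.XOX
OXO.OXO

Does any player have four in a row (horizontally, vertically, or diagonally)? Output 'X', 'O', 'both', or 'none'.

none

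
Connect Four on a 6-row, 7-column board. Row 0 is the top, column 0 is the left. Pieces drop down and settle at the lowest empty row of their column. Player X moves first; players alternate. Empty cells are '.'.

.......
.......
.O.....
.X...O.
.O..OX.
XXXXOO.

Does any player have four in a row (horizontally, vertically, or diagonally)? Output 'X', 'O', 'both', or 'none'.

X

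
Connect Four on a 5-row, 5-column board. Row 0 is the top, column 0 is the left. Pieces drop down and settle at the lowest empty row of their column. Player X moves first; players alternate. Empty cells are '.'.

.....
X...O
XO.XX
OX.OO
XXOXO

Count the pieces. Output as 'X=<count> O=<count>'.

X=8 O=7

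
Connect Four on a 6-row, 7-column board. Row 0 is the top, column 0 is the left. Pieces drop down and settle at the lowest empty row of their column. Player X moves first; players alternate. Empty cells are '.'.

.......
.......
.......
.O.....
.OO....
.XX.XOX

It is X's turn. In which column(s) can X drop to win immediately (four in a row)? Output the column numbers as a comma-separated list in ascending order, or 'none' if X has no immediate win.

col 0: drop X → no win
col 1: drop X → no win
col 2: drop X → no win
col 3: drop X → WIN!
col 4: drop X → no win
col 5: drop X → no win
col 6: drop X → no win

Answer: 3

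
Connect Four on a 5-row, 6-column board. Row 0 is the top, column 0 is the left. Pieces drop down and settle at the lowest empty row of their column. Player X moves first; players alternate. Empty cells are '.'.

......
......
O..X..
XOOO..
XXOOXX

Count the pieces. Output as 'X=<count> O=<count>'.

X=6 O=6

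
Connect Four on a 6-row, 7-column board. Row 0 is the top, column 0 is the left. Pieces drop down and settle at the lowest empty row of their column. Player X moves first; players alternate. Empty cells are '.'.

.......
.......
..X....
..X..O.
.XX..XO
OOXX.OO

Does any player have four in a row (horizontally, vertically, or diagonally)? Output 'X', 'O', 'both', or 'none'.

X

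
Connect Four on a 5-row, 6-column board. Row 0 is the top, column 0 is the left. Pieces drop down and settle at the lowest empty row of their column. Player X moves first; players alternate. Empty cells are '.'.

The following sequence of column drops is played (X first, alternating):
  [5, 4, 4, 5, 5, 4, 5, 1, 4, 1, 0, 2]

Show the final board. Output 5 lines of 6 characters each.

Answer: ......
....XX
....OX
.O..XO
XOO.OX

Derivation:
Move 1: X drops in col 5, lands at row 4
Move 2: O drops in col 4, lands at row 4
Move 3: X drops in col 4, lands at row 3
Move 4: O drops in col 5, lands at row 3
Move 5: X drops in col 5, lands at row 2
Move 6: O drops in col 4, lands at row 2
Move 7: X drops in col 5, lands at row 1
Move 8: O drops in col 1, lands at row 4
Move 9: X drops in col 4, lands at row 1
Move 10: O drops in col 1, lands at row 3
Move 11: X drops in col 0, lands at row 4
Move 12: O drops in col 2, lands at row 4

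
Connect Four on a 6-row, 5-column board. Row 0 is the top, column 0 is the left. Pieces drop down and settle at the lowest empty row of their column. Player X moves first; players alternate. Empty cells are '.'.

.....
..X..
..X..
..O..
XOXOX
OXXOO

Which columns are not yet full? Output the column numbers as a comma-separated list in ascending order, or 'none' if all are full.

col 0: top cell = '.' → open
col 1: top cell = '.' → open
col 2: top cell = '.' → open
col 3: top cell = '.' → open
col 4: top cell = '.' → open

Answer: 0,1,2,3,4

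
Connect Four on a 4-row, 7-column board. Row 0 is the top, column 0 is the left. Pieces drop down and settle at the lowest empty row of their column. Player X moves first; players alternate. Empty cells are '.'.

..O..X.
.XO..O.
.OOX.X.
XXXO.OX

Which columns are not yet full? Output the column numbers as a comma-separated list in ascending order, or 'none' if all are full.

col 0: top cell = '.' → open
col 1: top cell = '.' → open
col 2: top cell = 'O' → FULL
col 3: top cell = '.' → open
col 4: top cell = '.' → open
col 5: top cell = 'X' → FULL
col 6: top cell = '.' → open

Answer: 0,1,3,4,6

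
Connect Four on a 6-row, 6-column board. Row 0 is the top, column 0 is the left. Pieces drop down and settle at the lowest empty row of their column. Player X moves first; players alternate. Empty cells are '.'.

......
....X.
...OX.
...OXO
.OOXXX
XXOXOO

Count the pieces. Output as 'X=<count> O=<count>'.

X=9 O=8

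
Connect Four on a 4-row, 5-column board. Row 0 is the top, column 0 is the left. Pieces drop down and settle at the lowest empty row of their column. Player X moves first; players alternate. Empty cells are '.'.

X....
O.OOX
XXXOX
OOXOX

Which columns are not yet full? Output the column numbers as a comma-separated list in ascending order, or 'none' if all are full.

Answer: 1,2,3,4

Derivation:
col 0: top cell = 'X' → FULL
col 1: top cell = '.' → open
col 2: top cell = '.' → open
col 3: top cell = '.' → open
col 4: top cell = '.' → open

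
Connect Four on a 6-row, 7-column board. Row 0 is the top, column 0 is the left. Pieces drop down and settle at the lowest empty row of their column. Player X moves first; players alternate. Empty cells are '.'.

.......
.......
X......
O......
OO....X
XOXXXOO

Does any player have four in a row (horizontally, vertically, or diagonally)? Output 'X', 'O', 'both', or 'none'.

none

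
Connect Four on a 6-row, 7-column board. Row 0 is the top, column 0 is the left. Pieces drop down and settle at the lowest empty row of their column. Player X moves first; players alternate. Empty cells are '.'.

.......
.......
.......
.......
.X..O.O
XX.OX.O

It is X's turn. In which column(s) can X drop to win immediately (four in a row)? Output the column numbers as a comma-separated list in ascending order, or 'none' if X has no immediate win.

Answer: none

Derivation:
col 0: drop X → no win
col 1: drop X → no win
col 2: drop X → no win
col 3: drop X → no win
col 4: drop X → no win
col 5: drop X → no win
col 6: drop X → no win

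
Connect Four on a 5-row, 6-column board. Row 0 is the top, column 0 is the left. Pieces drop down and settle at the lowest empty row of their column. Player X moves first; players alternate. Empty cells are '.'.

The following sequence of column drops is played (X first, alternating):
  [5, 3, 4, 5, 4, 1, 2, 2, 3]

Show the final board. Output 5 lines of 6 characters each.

Answer: ......
......
......
..OXXO
.OXOXX

Derivation:
Move 1: X drops in col 5, lands at row 4
Move 2: O drops in col 3, lands at row 4
Move 3: X drops in col 4, lands at row 4
Move 4: O drops in col 5, lands at row 3
Move 5: X drops in col 4, lands at row 3
Move 6: O drops in col 1, lands at row 4
Move 7: X drops in col 2, lands at row 4
Move 8: O drops in col 2, lands at row 3
Move 9: X drops in col 3, lands at row 3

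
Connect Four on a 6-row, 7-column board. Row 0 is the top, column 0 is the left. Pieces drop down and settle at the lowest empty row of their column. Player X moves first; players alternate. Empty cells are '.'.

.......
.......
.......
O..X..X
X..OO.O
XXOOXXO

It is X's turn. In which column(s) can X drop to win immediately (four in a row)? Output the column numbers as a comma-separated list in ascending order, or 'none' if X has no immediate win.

col 0: drop X → no win
col 1: drop X → no win
col 2: drop X → no win
col 3: drop X → no win
col 4: drop X → no win
col 5: drop X → no win
col 6: drop X → no win

Answer: none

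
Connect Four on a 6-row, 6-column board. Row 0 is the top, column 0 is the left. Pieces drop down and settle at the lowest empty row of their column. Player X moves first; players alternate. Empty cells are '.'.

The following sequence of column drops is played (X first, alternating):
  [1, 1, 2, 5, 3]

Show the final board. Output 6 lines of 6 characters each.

Move 1: X drops in col 1, lands at row 5
Move 2: O drops in col 1, lands at row 4
Move 3: X drops in col 2, lands at row 5
Move 4: O drops in col 5, lands at row 5
Move 5: X drops in col 3, lands at row 5

Answer: ......
......
......
......
.O....
.XXX.O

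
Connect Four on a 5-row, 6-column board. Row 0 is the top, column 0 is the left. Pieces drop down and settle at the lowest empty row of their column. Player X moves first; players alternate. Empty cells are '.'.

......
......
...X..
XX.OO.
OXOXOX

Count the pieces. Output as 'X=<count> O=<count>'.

X=6 O=5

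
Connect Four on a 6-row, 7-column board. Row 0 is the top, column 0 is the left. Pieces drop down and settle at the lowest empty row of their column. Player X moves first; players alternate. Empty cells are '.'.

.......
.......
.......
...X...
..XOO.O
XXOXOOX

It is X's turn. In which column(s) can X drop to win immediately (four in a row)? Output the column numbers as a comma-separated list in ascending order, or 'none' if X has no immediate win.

Answer: none

Derivation:
col 0: drop X → no win
col 1: drop X → no win
col 2: drop X → no win
col 3: drop X → no win
col 4: drop X → no win
col 5: drop X → no win
col 6: drop X → no win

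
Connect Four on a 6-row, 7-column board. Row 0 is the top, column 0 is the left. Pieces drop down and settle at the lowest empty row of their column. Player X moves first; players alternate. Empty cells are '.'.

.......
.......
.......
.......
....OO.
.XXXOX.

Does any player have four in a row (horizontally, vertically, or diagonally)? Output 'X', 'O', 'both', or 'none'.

none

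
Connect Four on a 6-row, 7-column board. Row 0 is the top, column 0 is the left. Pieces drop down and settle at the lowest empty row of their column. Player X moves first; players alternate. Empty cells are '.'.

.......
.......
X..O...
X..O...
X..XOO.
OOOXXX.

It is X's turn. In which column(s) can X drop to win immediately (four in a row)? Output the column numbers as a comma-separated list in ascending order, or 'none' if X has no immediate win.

col 0: drop X → WIN!
col 1: drop X → no win
col 2: drop X → no win
col 3: drop X → no win
col 4: drop X → no win
col 5: drop X → no win
col 6: drop X → WIN!

Answer: 0,6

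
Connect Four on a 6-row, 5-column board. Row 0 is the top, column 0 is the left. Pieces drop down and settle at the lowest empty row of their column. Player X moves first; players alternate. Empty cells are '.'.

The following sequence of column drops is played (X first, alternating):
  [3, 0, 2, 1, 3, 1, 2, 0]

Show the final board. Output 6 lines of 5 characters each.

Move 1: X drops in col 3, lands at row 5
Move 2: O drops in col 0, lands at row 5
Move 3: X drops in col 2, lands at row 5
Move 4: O drops in col 1, lands at row 5
Move 5: X drops in col 3, lands at row 4
Move 6: O drops in col 1, lands at row 4
Move 7: X drops in col 2, lands at row 4
Move 8: O drops in col 0, lands at row 4

Answer: .....
.....
.....
.....
OOXX.
OOXX.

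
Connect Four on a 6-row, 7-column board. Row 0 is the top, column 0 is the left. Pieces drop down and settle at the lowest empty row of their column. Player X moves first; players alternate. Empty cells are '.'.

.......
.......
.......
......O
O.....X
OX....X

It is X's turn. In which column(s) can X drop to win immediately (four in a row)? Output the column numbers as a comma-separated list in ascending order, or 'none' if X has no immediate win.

Answer: none

Derivation:
col 0: drop X → no win
col 1: drop X → no win
col 2: drop X → no win
col 3: drop X → no win
col 4: drop X → no win
col 5: drop X → no win
col 6: drop X → no win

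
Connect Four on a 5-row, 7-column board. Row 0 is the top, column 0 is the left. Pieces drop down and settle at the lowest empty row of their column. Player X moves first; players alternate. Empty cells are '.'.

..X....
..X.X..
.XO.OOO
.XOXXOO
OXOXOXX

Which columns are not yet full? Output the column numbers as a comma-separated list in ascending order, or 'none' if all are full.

col 0: top cell = '.' → open
col 1: top cell = '.' → open
col 2: top cell = 'X' → FULL
col 3: top cell = '.' → open
col 4: top cell = '.' → open
col 5: top cell = '.' → open
col 6: top cell = '.' → open

Answer: 0,1,3,4,5,6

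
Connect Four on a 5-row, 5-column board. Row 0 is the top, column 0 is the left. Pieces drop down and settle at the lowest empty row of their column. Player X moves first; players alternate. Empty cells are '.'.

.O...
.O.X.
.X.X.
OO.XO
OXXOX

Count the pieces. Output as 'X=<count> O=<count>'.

X=7 O=7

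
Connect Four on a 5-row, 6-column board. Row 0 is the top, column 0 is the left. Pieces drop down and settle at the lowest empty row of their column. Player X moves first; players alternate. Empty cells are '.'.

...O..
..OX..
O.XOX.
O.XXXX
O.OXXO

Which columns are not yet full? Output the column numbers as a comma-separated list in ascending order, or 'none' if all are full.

Answer: 0,1,2,4,5

Derivation:
col 0: top cell = '.' → open
col 1: top cell = '.' → open
col 2: top cell = '.' → open
col 3: top cell = 'O' → FULL
col 4: top cell = '.' → open
col 5: top cell = '.' → open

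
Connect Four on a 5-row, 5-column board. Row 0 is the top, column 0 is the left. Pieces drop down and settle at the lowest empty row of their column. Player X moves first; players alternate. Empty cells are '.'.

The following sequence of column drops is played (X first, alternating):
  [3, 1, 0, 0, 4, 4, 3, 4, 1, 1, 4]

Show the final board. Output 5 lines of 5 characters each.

Answer: .....
....X
.O..O
OX.XO
XO.XX

Derivation:
Move 1: X drops in col 3, lands at row 4
Move 2: O drops in col 1, lands at row 4
Move 3: X drops in col 0, lands at row 4
Move 4: O drops in col 0, lands at row 3
Move 5: X drops in col 4, lands at row 4
Move 6: O drops in col 4, lands at row 3
Move 7: X drops in col 3, lands at row 3
Move 8: O drops in col 4, lands at row 2
Move 9: X drops in col 1, lands at row 3
Move 10: O drops in col 1, lands at row 2
Move 11: X drops in col 4, lands at row 1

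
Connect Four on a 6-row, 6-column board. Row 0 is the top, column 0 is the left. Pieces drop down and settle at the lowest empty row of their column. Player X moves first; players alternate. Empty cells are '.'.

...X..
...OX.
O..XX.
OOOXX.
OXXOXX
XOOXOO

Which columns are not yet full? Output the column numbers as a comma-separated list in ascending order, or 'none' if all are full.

col 0: top cell = '.' → open
col 1: top cell = '.' → open
col 2: top cell = '.' → open
col 3: top cell = 'X' → FULL
col 4: top cell = '.' → open
col 5: top cell = '.' → open

Answer: 0,1,2,4,5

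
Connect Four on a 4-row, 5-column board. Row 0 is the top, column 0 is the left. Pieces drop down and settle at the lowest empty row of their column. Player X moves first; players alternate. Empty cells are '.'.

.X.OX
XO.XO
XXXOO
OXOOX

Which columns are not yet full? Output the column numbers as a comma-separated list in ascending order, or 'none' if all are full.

Answer: 0,2

Derivation:
col 0: top cell = '.' → open
col 1: top cell = 'X' → FULL
col 2: top cell = '.' → open
col 3: top cell = 'O' → FULL
col 4: top cell = 'X' → FULL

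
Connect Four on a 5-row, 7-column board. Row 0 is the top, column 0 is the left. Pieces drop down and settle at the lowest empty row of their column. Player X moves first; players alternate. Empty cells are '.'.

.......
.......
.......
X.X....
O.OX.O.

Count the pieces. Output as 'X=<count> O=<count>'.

X=3 O=3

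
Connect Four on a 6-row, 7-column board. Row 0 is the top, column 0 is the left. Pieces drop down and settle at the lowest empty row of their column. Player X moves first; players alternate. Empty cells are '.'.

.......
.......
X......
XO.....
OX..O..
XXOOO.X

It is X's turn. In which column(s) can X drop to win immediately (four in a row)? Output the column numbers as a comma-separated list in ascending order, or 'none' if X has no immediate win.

Answer: none

Derivation:
col 0: drop X → no win
col 1: drop X → no win
col 2: drop X → no win
col 3: drop X → no win
col 4: drop X → no win
col 5: drop X → no win
col 6: drop X → no win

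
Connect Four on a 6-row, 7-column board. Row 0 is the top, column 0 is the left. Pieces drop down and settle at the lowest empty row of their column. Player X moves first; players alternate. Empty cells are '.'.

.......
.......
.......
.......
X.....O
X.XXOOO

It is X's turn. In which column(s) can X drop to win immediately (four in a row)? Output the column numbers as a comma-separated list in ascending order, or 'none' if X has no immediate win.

Answer: 1

Derivation:
col 0: drop X → no win
col 1: drop X → WIN!
col 2: drop X → no win
col 3: drop X → no win
col 4: drop X → no win
col 5: drop X → no win
col 6: drop X → no win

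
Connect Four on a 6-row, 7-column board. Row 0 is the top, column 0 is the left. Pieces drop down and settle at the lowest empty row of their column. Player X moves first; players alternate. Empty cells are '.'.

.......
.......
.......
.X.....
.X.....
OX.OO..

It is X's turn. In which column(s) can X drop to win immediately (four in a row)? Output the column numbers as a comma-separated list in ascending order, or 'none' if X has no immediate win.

col 0: drop X → no win
col 1: drop X → WIN!
col 2: drop X → no win
col 3: drop X → no win
col 4: drop X → no win
col 5: drop X → no win
col 6: drop X → no win

Answer: 1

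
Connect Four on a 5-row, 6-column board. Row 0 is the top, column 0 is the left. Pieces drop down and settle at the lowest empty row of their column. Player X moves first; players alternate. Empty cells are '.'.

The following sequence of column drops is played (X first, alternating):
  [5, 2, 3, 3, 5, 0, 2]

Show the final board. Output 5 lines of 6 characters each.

Move 1: X drops in col 5, lands at row 4
Move 2: O drops in col 2, lands at row 4
Move 3: X drops in col 3, lands at row 4
Move 4: O drops in col 3, lands at row 3
Move 5: X drops in col 5, lands at row 3
Move 6: O drops in col 0, lands at row 4
Move 7: X drops in col 2, lands at row 3

Answer: ......
......
......
..XO.X
O.OX.X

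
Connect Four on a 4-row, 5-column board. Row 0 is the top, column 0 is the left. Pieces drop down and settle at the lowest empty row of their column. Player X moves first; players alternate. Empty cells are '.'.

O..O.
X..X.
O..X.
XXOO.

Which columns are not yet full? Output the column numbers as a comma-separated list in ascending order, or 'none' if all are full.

col 0: top cell = 'O' → FULL
col 1: top cell = '.' → open
col 2: top cell = '.' → open
col 3: top cell = 'O' → FULL
col 4: top cell = '.' → open

Answer: 1,2,4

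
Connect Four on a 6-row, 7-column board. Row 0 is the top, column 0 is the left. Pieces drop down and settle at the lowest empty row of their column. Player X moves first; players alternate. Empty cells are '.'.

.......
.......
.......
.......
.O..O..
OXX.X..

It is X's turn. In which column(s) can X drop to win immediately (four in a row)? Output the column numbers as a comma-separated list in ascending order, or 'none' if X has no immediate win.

Answer: 3

Derivation:
col 0: drop X → no win
col 1: drop X → no win
col 2: drop X → no win
col 3: drop X → WIN!
col 4: drop X → no win
col 5: drop X → no win
col 6: drop X → no win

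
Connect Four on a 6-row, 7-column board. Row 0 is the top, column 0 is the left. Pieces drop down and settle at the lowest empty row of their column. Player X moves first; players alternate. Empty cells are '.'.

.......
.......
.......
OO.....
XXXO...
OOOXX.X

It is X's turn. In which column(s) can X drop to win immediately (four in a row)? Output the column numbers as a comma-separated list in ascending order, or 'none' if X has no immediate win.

Answer: 5

Derivation:
col 0: drop X → no win
col 1: drop X → no win
col 2: drop X → no win
col 3: drop X → no win
col 4: drop X → no win
col 5: drop X → WIN!
col 6: drop X → no win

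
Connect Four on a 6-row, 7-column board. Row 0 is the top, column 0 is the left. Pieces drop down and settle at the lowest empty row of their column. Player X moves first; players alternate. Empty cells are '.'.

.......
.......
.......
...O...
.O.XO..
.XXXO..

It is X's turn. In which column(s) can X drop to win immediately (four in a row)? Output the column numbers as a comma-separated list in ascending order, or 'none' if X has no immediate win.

col 0: drop X → WIN!
col 1: drop X → no win
col 2: drop X → no win
col 3: drop X → no win
col 4: drop X → no win
col 5: drop X → no win
col 6: drop X → no win

Answer: 0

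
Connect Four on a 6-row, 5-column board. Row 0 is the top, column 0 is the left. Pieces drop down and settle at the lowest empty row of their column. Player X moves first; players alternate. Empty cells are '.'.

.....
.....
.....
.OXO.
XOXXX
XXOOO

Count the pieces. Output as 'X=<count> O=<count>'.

X=7 O=6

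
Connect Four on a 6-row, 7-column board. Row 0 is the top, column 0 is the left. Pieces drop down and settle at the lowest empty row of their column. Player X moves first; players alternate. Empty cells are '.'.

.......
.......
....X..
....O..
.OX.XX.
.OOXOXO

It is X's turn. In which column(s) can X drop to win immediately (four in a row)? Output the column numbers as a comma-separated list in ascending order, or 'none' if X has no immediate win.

Answer: 3

Derivation:
col 0: drop X → no win
col 1: drop X → no win
col 2: drop X → no win
col 3: drop X → WIN!
col 4: drop X → no win
col 5: drop X → no win
col 6: drop X → no win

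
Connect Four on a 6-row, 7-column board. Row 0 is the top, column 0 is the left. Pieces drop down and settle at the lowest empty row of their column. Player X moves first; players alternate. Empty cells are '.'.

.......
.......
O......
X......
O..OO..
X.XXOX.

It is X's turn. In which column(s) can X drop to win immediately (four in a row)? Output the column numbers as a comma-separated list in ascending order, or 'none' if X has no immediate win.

col 0: drop X → no win
col 1: drop X → WIN!
col 2: drop X → no win
col 3: drop X → no win
col 4: drop X → no win
col 5: drop X → no win
col 6: drop X → no win

Answer: 1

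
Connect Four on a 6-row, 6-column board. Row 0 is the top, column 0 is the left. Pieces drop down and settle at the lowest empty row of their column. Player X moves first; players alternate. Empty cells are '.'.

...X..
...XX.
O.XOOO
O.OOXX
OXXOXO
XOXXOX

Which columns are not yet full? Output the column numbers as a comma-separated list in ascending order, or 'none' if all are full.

col 0: top cell = '.' → open
col 1: top cell = '.' → open
col 2: top cell = '.' → open
col 3: top cell = 'X' → FULL
col 4: top cell = '.' → open
col 5: top cell = '.' → open

Answer: 0,1,2,4,5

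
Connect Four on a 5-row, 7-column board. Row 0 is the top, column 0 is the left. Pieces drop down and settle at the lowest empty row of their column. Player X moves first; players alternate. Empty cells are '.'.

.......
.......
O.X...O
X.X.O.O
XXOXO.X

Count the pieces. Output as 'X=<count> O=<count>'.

X=7 O=6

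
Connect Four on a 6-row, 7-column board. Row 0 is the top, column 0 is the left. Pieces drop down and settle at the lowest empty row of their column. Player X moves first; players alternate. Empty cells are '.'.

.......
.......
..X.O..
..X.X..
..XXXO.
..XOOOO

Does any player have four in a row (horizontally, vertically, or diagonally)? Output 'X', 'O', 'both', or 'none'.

both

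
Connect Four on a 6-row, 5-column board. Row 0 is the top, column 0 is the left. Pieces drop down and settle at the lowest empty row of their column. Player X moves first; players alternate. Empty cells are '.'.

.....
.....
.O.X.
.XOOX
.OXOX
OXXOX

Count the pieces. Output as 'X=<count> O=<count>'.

X=8 O=7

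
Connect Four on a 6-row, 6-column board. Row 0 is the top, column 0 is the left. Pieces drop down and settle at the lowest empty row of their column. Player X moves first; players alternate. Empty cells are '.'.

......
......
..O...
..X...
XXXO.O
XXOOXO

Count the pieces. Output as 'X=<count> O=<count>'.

X=7 O=6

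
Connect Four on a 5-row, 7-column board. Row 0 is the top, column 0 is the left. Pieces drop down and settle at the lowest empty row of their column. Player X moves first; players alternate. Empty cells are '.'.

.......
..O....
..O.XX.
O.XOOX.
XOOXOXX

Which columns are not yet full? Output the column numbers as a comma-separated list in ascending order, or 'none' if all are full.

col 0: top cell = '.' → open
col 1: top cell = '.' → open
col 2: top cell = '.' → open
col 3: top cell = '.' → open
col 4: top cell = '.' → open
col 5: top cell = '.' → open
col 6: top cell = '.' → open

Answer: 0,1,2,3,4,5,6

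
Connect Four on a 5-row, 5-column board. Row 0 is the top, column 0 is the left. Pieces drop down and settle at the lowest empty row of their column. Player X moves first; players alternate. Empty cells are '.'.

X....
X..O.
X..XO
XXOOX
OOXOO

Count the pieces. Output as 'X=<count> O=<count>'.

X=8 O=8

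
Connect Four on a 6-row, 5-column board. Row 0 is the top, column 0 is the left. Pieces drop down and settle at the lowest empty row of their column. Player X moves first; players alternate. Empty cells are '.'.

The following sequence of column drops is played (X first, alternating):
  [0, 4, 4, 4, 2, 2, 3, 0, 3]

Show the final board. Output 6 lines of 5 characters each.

Move 1: X drops in col 0, lands at row 5
Move 2: O drops in col 4, lands at row 5
Move 3: X drops in col 4, lands at row 4
Move 4: O drops in col 4, lands at row 3
Move 5: X drops in col 2, lands at row 5
Move 6: O drops in col 2, lands at row 4
Move 7: X drops in col 3, lands at row 5
Move 8: O drops in col 0, lands at row 4
Move 9: X drops in col 3, lands at row 4

Answer: .....
.....
.....
....O
O.OXX
X.XXO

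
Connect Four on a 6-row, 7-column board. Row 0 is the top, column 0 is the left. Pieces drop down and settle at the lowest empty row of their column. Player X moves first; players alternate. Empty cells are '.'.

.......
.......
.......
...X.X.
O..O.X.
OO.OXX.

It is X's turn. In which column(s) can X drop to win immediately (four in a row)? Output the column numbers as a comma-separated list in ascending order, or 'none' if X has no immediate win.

Answer: 5

Derivation:
col 0: drop X → no win
col 1: drop X → no win
col 2: drop X → no win
col 3: drop X → no win
col 4: drop X → no win
col 5: drop X → WIN!
col 6: drop X → no win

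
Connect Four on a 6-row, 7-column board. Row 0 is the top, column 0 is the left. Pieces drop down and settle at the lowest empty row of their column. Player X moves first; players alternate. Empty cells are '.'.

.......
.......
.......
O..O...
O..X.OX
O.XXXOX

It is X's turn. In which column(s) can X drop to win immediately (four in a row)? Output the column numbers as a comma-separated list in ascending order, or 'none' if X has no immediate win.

col 0: drop X → no win
col 1: drop X → WIN!
col 2: drop X → no win
col 3: drop X → no win
col 4: drop X → no win
col 5: drop X → no win
col 6: drop X → no win

Answer: 1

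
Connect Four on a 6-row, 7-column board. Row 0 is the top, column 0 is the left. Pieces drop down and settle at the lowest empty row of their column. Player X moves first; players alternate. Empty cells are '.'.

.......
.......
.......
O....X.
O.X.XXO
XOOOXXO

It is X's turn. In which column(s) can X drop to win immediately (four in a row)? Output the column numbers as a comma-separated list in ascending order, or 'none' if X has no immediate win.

Answer: 3,5

Derivation:
col 0: drop X → no win
col 1: drop X → no win
col 2: drop X → no win
col 3: drop X → WIN!
col 4: drop X → no win
col 5: drop X → WIN!
col 6: drop X → no win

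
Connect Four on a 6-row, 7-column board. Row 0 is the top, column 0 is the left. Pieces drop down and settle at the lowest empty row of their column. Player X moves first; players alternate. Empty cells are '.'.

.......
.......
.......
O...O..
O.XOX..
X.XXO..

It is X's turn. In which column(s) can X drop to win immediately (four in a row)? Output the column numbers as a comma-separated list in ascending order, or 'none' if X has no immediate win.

Answer: 1

Derivation:
col 0: drop X → no win
col 1: drop X → WIN!
col 2: drop X → no win
col 3: drop X → no win
col 4: drop X → no win
col 5: drop X → no win
col 6: drop X → no win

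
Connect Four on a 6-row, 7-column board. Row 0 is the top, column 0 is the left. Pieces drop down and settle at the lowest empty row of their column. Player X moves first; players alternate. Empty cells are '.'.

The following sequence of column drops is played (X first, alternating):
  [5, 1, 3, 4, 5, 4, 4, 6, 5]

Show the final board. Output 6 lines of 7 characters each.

Move 1: X drops in col 5, lands at row 5
Move 2: O drops in col 1, lands at row 5
Move 3: X drops in col 3, lands at row 5
Move 4: O drops in col 4, lands at row 5
Move 5: X drops in col 5, lands at row 4
Move 6: O drops in col 4, lands at row 4
Move 7: X drops in col 4, lands at row 3
Move 8: O drops in col 6, lands at row 5
Move 9: X drops in col 5, lands at row 3

Answer: .......
.......
.......
....XX.
....OX.
.O.XOXO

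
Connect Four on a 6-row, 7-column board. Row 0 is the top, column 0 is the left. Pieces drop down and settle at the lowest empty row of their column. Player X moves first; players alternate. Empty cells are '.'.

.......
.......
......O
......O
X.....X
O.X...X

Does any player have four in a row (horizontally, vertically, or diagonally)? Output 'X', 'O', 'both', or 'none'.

none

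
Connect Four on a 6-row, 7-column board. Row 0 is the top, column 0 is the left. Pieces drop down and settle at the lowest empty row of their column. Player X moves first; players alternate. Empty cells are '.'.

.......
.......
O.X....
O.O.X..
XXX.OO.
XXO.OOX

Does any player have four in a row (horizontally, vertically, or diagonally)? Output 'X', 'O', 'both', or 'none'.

none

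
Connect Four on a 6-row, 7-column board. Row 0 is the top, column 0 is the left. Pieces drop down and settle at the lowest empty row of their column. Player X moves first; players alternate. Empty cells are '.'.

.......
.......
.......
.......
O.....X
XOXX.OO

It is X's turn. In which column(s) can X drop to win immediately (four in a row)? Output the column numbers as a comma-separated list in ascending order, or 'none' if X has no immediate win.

col 0: drop X → no win
col 1: drop X → no win
col 2: drop X → no win
col 3: drop X → no win
col 4: drop X → no win
col 5: drop X → no win
col 6: drop X → no win

Answer: none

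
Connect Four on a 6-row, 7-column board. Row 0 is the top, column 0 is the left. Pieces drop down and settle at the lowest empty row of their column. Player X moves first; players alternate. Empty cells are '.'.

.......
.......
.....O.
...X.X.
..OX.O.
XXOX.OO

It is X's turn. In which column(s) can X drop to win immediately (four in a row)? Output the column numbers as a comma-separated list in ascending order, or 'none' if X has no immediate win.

col 0: drop X → no win
col 1: drop X → no win
col 2: drop X → no win
col 3: drop X → WIN!
col 4: drop X → no win
col 5: drop X → no win
col 6: drop X → no win

Answer: 3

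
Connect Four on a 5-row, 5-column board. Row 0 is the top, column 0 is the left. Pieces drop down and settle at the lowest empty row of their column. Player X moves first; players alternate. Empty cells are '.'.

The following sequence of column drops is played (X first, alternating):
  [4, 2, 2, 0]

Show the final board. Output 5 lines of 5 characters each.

Answer: .....
.....
.....
..X..
O.O.X

Derivation:
Move 1: X drops in col 4, lands at row 4
Move 2: O drops in col 2, lands at row 4
Move 3: X drops in col 2, lands at row 3
Move 4: O drops in col 0, lands at row 4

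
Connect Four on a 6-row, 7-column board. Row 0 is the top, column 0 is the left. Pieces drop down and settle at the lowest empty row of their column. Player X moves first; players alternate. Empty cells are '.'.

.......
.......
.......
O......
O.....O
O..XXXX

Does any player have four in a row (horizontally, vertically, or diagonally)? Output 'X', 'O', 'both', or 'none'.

X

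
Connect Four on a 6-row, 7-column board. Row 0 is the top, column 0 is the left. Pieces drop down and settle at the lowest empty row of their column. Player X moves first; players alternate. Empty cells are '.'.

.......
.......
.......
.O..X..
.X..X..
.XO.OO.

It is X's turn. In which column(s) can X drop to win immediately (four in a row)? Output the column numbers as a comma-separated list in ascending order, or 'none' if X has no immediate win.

col 0: drop X → no win
col 1: drop X → no win
col 2: drop X → no win
col 3: drop X → no win
col 4: drop X → no win
col 5: drop X → no win
col 6: drop X → no win

Answer: none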